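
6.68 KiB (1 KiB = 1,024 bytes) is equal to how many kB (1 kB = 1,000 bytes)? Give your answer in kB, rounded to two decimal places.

6.68 KiB = 6.68 × 2^10 bytes = 6,840.32 bytes
1 kB = 1,000 bytes
6,840.32 / 1,000 = 6.84 kB

6.84 kB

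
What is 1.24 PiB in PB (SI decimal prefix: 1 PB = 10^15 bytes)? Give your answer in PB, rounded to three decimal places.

1.396 PB

1.24 PiB = 1.24 × 2^50 bytes = 1,396,115,884,484,853.76 bytes
1 PB = 10^15 bytes = 1,000,000,000,000,000 bytes
1,396,115,884,484,853.76 / 1,000,000,000,000,000 = 1.396 PB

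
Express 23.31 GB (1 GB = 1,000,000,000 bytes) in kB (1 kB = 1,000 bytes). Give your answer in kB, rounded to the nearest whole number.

23.31 GB = 23.31 × 10^9 bytes = 23,310,000,000 bytes
1 kB = 10^3 bytes = 1,000 bytes
23,310,000,000 / 1,000 = 23,310,000 kB

23,310,000 kB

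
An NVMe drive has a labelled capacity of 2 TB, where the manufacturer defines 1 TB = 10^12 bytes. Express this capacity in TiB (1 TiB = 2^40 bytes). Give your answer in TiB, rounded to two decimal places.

1.82 TiB

2 TB = 2 × 10^12 bytes = 2,000,000,000,000 bytes
1 TiB = 2^40 bytes = 1,099,511,627,776 bytes
2,000,000,000,000 / 1,099,511,627,776 = 1.82 TiB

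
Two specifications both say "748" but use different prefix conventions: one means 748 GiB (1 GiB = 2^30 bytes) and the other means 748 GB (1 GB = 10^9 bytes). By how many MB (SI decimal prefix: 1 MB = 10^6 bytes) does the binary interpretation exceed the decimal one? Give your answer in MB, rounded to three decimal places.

55,158.884 MB

748 GiB = 748 × 1,073,741,824 = 803,158,884,352 bytes
748 GB = 748 × 1,000,000,000 = 748,000,000,000 bytes
difference = 55,158,884,352 bytes
55,158,884,352 / 1,000,000 = 55,158.884 MB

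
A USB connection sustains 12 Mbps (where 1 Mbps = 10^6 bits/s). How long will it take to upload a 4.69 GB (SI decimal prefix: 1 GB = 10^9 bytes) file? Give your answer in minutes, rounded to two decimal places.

52.11 minutes

4.69 GB = 4,690,000,000 bytes = 37,520,000,000 bits
12 Mbps = 12,000,000 bits/s
time = 37,520,000,000 / 12,000,000 = 3,126.667 s
3,126.667 s / 60 = 52.11 minutes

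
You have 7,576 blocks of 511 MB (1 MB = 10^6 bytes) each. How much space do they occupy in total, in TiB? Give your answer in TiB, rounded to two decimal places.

3.52 TiB

Total = 7,576 × 511 MB = 3,871,336 MB
= 3,871,336 × 1,000,000 bytes = 3,871,336,000,000 bytes
1 TiB = 1,099,511,627,776 bytes
3,871,336,000,000 / 1,099,511,627,776 = 3.52 TiB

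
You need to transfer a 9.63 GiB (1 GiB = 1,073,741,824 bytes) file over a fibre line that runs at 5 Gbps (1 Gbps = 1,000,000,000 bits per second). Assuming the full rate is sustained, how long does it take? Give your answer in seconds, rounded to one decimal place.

9.63 GiB = 10,340,133,765.12 bytes = 82,721,070,120.96 bits
5 Gbps = 5,000,000,000 bits/s
time = 82,721,070,120.96 / 5,000,000,000 = 16.5 s

16.5 seconds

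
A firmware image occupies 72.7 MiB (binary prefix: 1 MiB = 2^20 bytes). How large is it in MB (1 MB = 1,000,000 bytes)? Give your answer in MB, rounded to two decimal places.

72.7 MiB × 1,048,576 bytes/MiB = 76,231,475.2 bytes
1 MB = 10^6 bytes = 1,000,000 bytes
76,231,475.2 / 1,000,000 = 76.23 MB

76.23 MB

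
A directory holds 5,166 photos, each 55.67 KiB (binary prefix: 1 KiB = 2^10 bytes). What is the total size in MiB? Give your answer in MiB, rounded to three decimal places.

280.851 MiB

Total = 5,166 × 55.67 KiB = 287591.22 KiB
= 287591.22 × 1,024 bytes = 294,493,409.28 bytes
1 MiB = 1,048,576 bytes
294,493,409.28 / 1,048,576 = 280.851 MiB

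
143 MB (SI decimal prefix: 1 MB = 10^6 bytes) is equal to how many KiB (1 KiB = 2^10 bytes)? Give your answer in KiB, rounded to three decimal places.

139,648.438 KiB

143 MB = 143 × 10^6 bytes = 143,000,000 bytes
1 KiB = 2^10 bytes = 1,024 bytes
143,000,000 / 1,024 = 139,648.438 KiB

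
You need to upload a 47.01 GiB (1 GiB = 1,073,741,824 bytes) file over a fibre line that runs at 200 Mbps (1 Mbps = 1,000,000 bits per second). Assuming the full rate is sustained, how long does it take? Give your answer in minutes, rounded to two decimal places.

33.65 minutes

47.01 GiB = 50,476,603,146.24 bytes = 403,812,825,169.92 bits
200 Mbps = 200,000,000 bits/s
time = 403,812,825,169.92 / 200,000,000 = 2,019.064 s
2,019.064 s / 60 = 33.65 minutes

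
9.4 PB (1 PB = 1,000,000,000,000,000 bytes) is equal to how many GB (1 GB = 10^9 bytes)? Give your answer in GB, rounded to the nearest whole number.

9.4 PB × 1,000,000,000,000,000 bytes/PB = 9,400,000,000,000,000 bytes
1 GB = 1,000,000,000 bytes
9,400,000,000,000,000 / 1,000,000,000 = 9,400,000 GB

9,400,000 GB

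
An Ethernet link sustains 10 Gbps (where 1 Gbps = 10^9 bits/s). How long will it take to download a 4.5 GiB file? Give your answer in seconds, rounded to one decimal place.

4.5 GiB = 4,831,838,208 bytes = 38,654,705,664 bits
10 Gbps = 10,000,000,000 bits/s
time = 38,654,705,664 / 10,000,000,000 = 3.9 s

3.9 seconds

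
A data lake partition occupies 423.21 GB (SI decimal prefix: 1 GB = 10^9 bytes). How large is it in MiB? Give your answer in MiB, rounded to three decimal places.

423.21 GB × 1,000,000,000 bytes/GB = 423,210,000,000 bytes
1 MiB = 2^20 bytes = 1,048,576 bytes
423,210,000,000 / 1,048,576 = 403,604.507 MiB

403,604.507 MiB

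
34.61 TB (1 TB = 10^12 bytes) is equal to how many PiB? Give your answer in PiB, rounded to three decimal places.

0.031 PiB

34.61 TB × 1,000,000,000,000 bytes/TB = 34,610,000,000,000 bytes
1 PiB = 2^50 bytes = 1,125,899,906,842,624 bytes
34,610,000,000,000 / 1,125,899,906,842,624 = 0.031 PiB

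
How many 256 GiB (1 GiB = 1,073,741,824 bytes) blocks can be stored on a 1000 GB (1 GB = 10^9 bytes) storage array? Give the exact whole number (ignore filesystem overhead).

3

Capacity: 1000 GB = 1,000,000,000,000 bytes
Per item: 256 GiB = 274,877,906,944 bytes
⌊1,000,000,000,000 / 274,877,906,944⌋ = 3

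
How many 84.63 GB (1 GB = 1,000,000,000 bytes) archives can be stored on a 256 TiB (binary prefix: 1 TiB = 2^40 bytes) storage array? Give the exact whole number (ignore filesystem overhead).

Capacity: 256 TiB = 281,474,976,710,656 bytes
Per item: 84.63 GB = 84,630,000,000 bytes
⌊281,474,976,710,656 / 84,630,000,000⌋ = 3,325

3,325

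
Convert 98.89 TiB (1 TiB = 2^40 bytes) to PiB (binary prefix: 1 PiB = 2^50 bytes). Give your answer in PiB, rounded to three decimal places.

98.89 TiB × 1,099,511,627,776 bytes/TiB = 108,730,704,870,768.64 bytes
1 PiB = 1,125,899,906,842,624 bytes
108,730,704,870,768.64 / 1,125,899,906,842,624 = 0.097 PiB

0.097 PiB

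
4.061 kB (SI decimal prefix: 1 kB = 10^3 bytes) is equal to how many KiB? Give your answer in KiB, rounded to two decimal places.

4.061 kB = 4.061 × 10^3 bytes = 4,061 bytes
1 KiB = 2^10 bytes = 1,024 bytes
4,061 / 1,024 = 3.97 KiB

3.97 KiB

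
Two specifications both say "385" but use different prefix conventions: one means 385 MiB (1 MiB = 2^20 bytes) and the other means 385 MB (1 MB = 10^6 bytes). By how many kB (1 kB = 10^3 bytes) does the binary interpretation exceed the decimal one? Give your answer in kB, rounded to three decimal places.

18,701.760 kB

385 MiB = 385 × 1,048,576 = 403,701,760 bytes
385 MB = 385 × 1,000,000 = 385,000,000 bytes
difference = 18,701,760 bytes
18,701,760 / 1,000 = 18,701.760 kB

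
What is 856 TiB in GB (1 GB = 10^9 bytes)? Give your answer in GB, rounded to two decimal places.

941,181.95 GB

856 TiB = 856 × 2^40 bytes = 941,181,953,376,256 bytes
1 GB = 10^9 bytes = 1,000,000,000 bytes
941,181,953,376,256 / 1,000,000,000 = 941,181.95 GB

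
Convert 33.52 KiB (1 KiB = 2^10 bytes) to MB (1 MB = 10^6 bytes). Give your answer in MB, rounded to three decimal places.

0.034 MB

33.52 KiB = 33.52 × 2^10 bytes = 34,324.48 bytes
1 MB = 10^6 bytes = 1,000,000 bytes
34,324.48 / 1,000,000 = 0.034 MB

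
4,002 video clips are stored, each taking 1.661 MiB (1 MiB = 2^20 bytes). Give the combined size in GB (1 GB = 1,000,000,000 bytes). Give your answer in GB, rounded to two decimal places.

6.97 GB

Total = 4,002 × 1.661 MiB = 6647.322 MiB
= 6647.322 × 1,048,576 bytes = 6,970,222,313.472 bytes
1 GB = 1,000,000,000 bytes
6,970,222,313.472 / 1,000,000,000 = 6.97 GB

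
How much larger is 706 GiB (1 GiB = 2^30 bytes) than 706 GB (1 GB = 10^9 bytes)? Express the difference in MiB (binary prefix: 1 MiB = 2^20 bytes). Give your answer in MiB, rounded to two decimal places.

49,649.93 MiB

706 GiB = 706 × 1,073,741,824 = 758,061,727,744 bytes
706 GB = 706 × 1,000,000,000 = 706,000,000,000 bytes
difference = 52,061,727,744 bytes
52,061,727,744 / 1,048,576 = 49,649.93 MiB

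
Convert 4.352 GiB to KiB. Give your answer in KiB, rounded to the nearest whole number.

4.352 GiB × 1,073,741,824 bytes/GiB = 4,672,924,418.048 bytes
1 KiB = 2^10 bytes = 1,024 bytes
4,672,924,418.048 / 1,024 = 4,563,403 KiB

4,563,403 KiB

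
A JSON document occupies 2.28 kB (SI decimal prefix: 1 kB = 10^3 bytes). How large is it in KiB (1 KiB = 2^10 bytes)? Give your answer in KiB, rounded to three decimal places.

2.227 KiB

2.28 kB = 2.28 × 10^3 bytes = 2,280 bytes
1 KiB = 2^10 bytes = 1,024 bytes
2,280 / 1,024 = 2.227 KiB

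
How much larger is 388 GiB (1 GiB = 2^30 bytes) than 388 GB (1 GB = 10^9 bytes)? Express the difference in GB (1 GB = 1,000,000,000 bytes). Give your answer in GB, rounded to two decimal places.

28.61 GB

388 GiB = 388 × 1,073,741,824 = 416,611,827,712 bytes
388 GB = 388 × 1,000,000,000 = 388,000,000,000 bytes
difference = 28,611,827,712 bytes
28,611,827,712 / 1,000,000,000 = 28.61 GB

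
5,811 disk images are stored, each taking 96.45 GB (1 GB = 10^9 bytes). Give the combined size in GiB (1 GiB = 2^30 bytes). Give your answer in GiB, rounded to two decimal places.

521,979.25 GiB

Total = 5,811 × 96.45 GB = 560470.95 GB
= 560470.95 × 1,000,000,000 bytes = 560,470,950,000,000 bytes
1 GiB = 1,073,741,824 bytes
560,470,950,000,000 / 1,073,741,824 = 521,979.25 GiB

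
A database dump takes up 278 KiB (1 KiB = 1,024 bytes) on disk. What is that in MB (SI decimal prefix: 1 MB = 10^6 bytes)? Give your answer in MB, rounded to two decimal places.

0.28 MB

278 KiB = 278 × 2^10 bytes = 284,672 bytes
1 MB = 10^6 bytes = 1,000,000 bytes
284,672 / 1,000,000 = 0.28 MB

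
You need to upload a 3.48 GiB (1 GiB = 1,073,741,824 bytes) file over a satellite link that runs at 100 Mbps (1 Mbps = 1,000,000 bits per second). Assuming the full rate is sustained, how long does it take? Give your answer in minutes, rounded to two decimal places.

4.98 minutes

3.48 GiB = 3,736,621,547.52 bytes = 29,892,972,380.16 bits
100 Mbps = 100,000,000 bits/s
time = 29,892,972,380.16 / 100,000,000 = 298.930 s
298.930 s / 60 = 4.98 minutes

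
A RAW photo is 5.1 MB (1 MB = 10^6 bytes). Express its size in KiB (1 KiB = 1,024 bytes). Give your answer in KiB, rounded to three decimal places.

4,980.469 KiB

5.1 MB = 5.1 × 10^6 bytes = 5,100,000 bytes
1 KiB = 2^10 bytes = 1,024 bytes
5,100,000 / 1,024 = 4,980.469 KiB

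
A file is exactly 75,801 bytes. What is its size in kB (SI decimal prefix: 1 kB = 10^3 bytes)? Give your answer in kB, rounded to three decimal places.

75.801 kB

75,801 bytes given.
1 kB = 10^3 bytes = 1,000 bytes
75,801 / 1,000 = 75.801 kB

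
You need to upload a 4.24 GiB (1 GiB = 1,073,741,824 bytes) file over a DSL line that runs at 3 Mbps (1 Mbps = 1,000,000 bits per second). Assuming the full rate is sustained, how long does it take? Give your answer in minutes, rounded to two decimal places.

4.24 GiB = 4,552,665,333.76 bytes = 36,421,322,670.08 bits
3 Mbps = 3,000,000 bits/s
time = 36,421,322,670.08 / 3,000,000 = 12,140.441 s
12,140.441 s / 60 = 202.34 minutes

202.34 minutes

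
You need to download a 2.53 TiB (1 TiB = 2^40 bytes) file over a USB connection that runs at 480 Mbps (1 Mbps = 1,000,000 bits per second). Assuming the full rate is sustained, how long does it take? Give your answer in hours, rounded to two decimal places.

12.88 hours

2.53 TiB = 2,781,764,418,273.28 bytes = 22,254,115,346,186.24 bits
480 Mbps = 480,000,000 bits/s
time = 22,254,115,346,186.24 / 480,000,000 = 46,362.7403 s
46,362.7403 s / 3600 = 12.88 hours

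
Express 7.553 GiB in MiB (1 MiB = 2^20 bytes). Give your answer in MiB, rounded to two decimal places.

7.553 GiB × 1,073,741,824 bytes/GiB = 8,109,971,996.672 bytes
1 MiB = 1,048,576 bytes
8,109,971,996.672 / 1,048,576 = 7,734.27 MiB

7,734.27 MiB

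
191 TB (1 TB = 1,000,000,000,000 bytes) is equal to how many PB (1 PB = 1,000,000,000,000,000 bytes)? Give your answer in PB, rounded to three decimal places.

0.191 PB

191 TB = 191 × 10^12 bytes = 191,000,000,000,000 bytes
1 PB = 1,000,000,000,000,000 bytes
191,000,000,000,000 / 1,000,000,000,000,000 = 0.191 PB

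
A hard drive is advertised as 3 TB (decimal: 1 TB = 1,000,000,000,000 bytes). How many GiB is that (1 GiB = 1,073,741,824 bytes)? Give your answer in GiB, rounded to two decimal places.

3 TB = 3 × 10^12 bytes = 3,000,000,000,000 bytes
1 GiB = 2^30 bytes = 1,073,741,824 bytes
3,000,000,000,000 / 1,073,741,824 = 2,793.97 GiB

2,793.97 GiB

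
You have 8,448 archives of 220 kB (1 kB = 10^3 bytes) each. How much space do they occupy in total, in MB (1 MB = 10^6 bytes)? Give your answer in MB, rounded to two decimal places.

Total = 8,448 × 220 kB = 1,858,560 kB
= 1,858,560 × 1,000 bytes = 1,858,560,000 bytes
1 MB = 1,000,000 bytes
1,858,560,000 / 1,000,000 = 1,858.56 MB

1,858.56 MB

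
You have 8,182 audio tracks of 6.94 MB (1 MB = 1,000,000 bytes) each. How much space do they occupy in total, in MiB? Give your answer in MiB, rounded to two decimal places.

Total = 8,182 × 6.94 MB = 56783.08 MB
= 56783.08 × 1,000,000 bytes = 56,783,080,000 bytes
1 MiB = 1,048,576 bytes
56,783,080,000 / 1,048,576 = 54,152.57 MiB

54,152.57 MiB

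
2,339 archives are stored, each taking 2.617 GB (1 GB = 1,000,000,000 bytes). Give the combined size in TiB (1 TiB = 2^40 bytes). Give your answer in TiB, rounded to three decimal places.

Total = 2,339 × 2.617 GB = 6121.163 GB
= 6121.163 × 1,000,000,000 bytes = 6,121,163,000,000 bytes
1 TiB = 1,099,511,627,776 bytes
6,121,163,000,000 / 1,099,511,627,776 = 5.567 TiB

5.567 TiB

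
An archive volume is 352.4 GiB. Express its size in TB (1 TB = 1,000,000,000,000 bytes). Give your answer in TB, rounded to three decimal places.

0.378 TB

352.4 GiB = 352.4 × 2^30 bytes = 378,386,618,777.6 bytes
1 TB = 1,000,000,000,000 bytes
378,386,618,777.6 / 1,000,000,000,000 = 0.378 TB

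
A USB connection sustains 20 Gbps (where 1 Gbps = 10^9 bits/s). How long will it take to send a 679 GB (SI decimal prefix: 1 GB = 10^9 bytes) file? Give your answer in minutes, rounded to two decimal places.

4.53 minutes

679 GB = 679,000,000,000 bytes = 5,432,000,000,000 bits
20 Gbps = 20,000,000,000 bits/s
time = 5,432,000,000,000 / 20,000,000,000 = 271.600 s
271.600 s / 60 = 4.53 minutes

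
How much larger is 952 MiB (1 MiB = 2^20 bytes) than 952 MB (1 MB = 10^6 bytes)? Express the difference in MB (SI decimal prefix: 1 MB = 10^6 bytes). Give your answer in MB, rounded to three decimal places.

952 MiB = 952 × 1,048,576 = 998,244,352 bytes
952 MB = 952 × 1,000,000 = 952,000,000 bytes
difference = 46,244,352 bytes
46,244,352 / 1,000,000 = 46.244 MB

46.244 MB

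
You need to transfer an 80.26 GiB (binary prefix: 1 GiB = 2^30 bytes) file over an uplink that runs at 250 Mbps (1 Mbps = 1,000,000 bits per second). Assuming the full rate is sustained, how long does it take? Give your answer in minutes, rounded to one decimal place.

46.0 minutes

80.26 GiB = 86,178,518,794.24 bytes = 689,428,150,353.92 bits
250 Mbps = 250,000,000 bits/s
time = 689,428,150,353.92 / 250,000,000 = 2,757.71 s
2,757.71 s / 60 = 46.0 minutes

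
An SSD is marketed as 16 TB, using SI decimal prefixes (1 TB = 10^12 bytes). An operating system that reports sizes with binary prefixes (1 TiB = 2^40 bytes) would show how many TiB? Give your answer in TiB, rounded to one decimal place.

14.6 TiB

16 TB = 16 × 10^12 bytes = 16,000,000,000,000 bytes
1 TiB = 2^40 bytes = 1,099,511,627,776 bytes
16,000,000,000,000 / 1,099,511,627,776 = 14.6 TiB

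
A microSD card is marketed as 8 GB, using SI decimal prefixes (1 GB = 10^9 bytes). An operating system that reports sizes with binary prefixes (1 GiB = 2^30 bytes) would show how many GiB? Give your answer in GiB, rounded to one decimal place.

7.5 GiB

8 GB × 1,000,000,000 bytes/GB = 8,000,000,000 bytes
1 GiB = 1,073,741,824 bytes
8,000,000,000 / 1,073,741,824 = 7.5 GiB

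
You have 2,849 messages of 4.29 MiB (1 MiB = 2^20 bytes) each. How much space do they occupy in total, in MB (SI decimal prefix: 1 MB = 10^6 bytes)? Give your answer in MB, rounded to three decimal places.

12,815.916 MB

Total = 2,849 × 4.29 MiB = 12222.21 MiB
= 12222.21 × 1,048,576 bytes = 12,815,916,072.96 bytes
1 MB = 1,000,000 bytes
12,815,916,072.96 / 1,000,000 = 12,815.916 MB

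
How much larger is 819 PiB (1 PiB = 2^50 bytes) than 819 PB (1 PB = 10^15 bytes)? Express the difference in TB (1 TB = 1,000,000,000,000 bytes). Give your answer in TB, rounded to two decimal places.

103,112.02 TB

819 PiB = 819 × 1,125,899,906,842,624 = 922,112,023,704,109,056 bytes
819 PB = 819 × 1,000,000,000,000,000 = 819,000,000,000,000,000 bytes
difference = 103,112,023,704,109,056 bytes
103,112,023,704,109,056 / 1,000,000,000,000 = 103,112.02 TB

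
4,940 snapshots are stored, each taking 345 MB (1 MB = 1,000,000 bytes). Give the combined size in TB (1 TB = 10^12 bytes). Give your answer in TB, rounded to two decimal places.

Total = 4,940 × 345 MB = 1,704,300 MB
= 1,704,300 × 1,000,000 bytes = 1,704,300,000,000 bytes
1 TB = 1,000,000,000,000 bytes
1,704,300,000,000 / 1,000,000,000,000 = 1.70 TB

1.70 TB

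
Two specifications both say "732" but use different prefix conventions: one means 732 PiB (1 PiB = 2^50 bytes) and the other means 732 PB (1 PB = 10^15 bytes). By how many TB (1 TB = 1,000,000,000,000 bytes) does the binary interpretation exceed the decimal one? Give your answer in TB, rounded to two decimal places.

732 PiB = 732 × 1,125,899,906,842,624 = 824,158,731,808,800,768 bytes
732 PB = 732 × 1,000,000,000,000,000 = 732,000,000,000,000,000 bytes
difference = 92,158,731,808,800,768 bytes
92,158,731,808,800,768 / 1,000,000,000,000 = 92,158.73 TB

92,158.73 TB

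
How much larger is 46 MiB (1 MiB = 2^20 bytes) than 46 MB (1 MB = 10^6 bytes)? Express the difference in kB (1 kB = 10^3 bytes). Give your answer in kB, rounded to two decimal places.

2,234.50 kB

46 MiB = 46 × 1,048,576 = 48,234,496 bytes
46 MB = 46 × 1,000,000 = 46,000,000 bytes
difference = 2,234,496 bytes
2,234,496 / 1,000 = 2,234.50 kB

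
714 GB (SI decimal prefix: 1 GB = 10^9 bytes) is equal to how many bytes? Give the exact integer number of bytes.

714,000,000,000 bytes

714 × 1,000,000,000 = 714,000,000,000 bytes  (1 GB = 10^9 bytes)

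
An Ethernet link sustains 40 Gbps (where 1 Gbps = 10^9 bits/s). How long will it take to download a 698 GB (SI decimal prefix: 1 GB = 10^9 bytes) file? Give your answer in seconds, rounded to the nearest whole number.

140 seconds

698 GB = 698,000,000,000 bytes = 5,584,000,000,000 bits
40 Gbps = 40,000,000,000 bits/s
time = 5,584,000,000,000 / 40,000,000,000 = 140 s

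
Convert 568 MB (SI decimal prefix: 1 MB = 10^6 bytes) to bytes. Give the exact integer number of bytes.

568,000,000 bytes

568 × 1,000,000 = 568,000,000 bytes  (1 MB = 10^6 bytes)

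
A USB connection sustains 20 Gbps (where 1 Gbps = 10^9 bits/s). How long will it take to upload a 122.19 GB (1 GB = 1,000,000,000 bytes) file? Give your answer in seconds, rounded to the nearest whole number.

122.19 GB = 122,190,000,000 bytes = 977,520,000,000 bits
20 Gbps = 20,000,000,000 bits/s
time = 977,520,000,000 / 20,000,000,000 = 49 s

49 seconds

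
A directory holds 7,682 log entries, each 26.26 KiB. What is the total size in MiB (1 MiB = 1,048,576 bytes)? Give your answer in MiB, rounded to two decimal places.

197.00 MiB

Total = 7,682 × 26.26 KiB = 201729.32 KiB
= 201729.32 × 1,024 bytes = 206,570,823.68 bytes
1 MiB = 1,048,576 bytes
206,570,823.68 / 1,048,576 = 197.00 MiB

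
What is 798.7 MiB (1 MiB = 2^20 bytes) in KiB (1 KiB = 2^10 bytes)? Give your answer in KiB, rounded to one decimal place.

817,868.8 KiB

798.7 MiB × 1,048,576 bytes/MiB = 837,497,651.2 bytes
1 KiB = 2^10 bytes = 1,024 bytes
837,497,651.2 / 1,024 = 817,868.8 KiB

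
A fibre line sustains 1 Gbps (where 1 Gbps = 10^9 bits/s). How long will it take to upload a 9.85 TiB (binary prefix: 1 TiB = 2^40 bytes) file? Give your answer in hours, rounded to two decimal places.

9.85 TiB = 10,830,189,533,593.6 bytes = 86,641,516,268,748.8 bits
1 Gbps = 1,000,000,000 bits/s
time = 86,641,516,268,748.8 / 1,000,000,000 = 86,641.5163 s
86,641.5163 s / 3600 = 24.07 hours

24.07 hours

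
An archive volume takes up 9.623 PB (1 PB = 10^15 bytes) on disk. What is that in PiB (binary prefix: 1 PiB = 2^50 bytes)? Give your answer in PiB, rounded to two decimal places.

9.623 PB = 9.623 × 10^15 bytes = 9,623,000,000,000,000 bytes
1 PiB = 2^50 bytes = 1,125,899,906,842,624 bytes
9,623,000,000,000,000 / 1,125,899,906,842,624 = 8.55 PiB

8.55 PiB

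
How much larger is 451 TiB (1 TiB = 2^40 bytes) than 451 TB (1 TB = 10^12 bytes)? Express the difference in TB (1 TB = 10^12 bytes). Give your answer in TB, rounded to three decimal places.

44.880 TB

451 TiB = 451 × 1,099,511,627,776 = 495,879,744,126,976 bytes
451 TB = 451 × 1,000,000,000,000 = 451,000,000,000,000 bytes
difference = 44,879,744,126,976 bytes
44,879,744,126,976 / 1,000,000,000,000 = 44.880 TB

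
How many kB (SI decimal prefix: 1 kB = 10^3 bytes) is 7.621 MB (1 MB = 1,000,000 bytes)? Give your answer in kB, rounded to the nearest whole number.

7.621 MB = 7.621 × 10^6 bytes = 7,621,000 bytes
1 kB = 1,000 bytes
7,621,000 / 1,000 = 7,621 kB

7,621 kB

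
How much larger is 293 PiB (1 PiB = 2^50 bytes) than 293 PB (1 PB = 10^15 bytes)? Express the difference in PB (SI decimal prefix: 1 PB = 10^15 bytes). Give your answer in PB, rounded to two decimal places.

36.89 PB

293 PiB = 293 × 1,125,899,906,842,624 = 329,888,672,704,888,832 bytes
293 PB = 293 × 1,000,000,000,000,000 = 293,000,000,000,000,000 bytes
difference = 36,888,672,704,888,832 bytes
36,888,672,704,888,832 / 1,000,000,000,000,000 = 36.89 PB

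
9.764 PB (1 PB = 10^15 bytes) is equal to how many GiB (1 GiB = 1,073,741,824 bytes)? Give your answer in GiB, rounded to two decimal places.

9,093,433.62 GiB

9.764 PB = 9.764 × 10^15 bytes = 9,764,000,000,000,000 bytes
1 GiB = 1,073,741,824 bytes
9,764,000,000,000,000 / 1,073,741,824 = 9,093,433.62 GiB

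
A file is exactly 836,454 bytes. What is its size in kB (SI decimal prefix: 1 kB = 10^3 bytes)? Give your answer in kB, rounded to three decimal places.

836.454 kB

836,454 bytes given.
1 kB = 1,000 bytes
836,454 / 1,000 = 836.454 kB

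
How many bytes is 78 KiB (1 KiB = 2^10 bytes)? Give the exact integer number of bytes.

78 × 1,024 = 79,872 bytes  (1 KiB = 2^10 bytes)

79,872 bytes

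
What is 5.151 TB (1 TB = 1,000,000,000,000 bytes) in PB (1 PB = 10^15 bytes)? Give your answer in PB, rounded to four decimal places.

0.0052 PB

5.151 TB = 5.151 × 10^12 bytes = 5,151,000,000,000 bytes
1 PB = 10^15 bytes = 1,000,000,000,000,000 bytes
5,151,000,000,000 / 1,000,000,000,000,000 = 0.0052 PB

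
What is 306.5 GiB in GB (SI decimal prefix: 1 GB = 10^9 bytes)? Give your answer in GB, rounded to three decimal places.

306.5 GiB × 1,073,741,824 bytes/GiB = 329,101,869,056 bytes
1 GB = 1,000,000,000 bytes
329,101,869,056 / 1,000,000,000 = 329.102 GB

329.102 GB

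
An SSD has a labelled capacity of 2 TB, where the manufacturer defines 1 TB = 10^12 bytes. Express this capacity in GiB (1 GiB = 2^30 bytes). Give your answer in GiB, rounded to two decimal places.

1,862.65 GiB

2 TB = 2 × 10^12 bytes = 2,000,000,000,000 bytes
1 GiB = 1,073,741,824 bytes
2,000,000,000,000 / 1,073,741,824 = 1,862.65 GiB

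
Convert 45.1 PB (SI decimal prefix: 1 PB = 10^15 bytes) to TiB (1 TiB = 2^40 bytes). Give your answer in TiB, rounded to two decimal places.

45.1 PB × 1,000,000,000,000,000 bytes/PB = 45,100,000,000,000,000 bytes
1 TiB = 1,099,511,627,776 bytes
45,100,000,000,000,000 / 1,099,511,627,776 = 41,018.21 TiB

41,018.21 TiB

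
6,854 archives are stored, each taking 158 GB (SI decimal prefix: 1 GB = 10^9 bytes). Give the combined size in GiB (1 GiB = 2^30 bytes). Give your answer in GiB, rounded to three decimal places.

Total = 6,854 × 158 GB = 1,082,932 GB
= 1,082,932 × 1,000,000,000 bytes = 1,082,932,000,000,000 bytes
1 GiB = 1,073,741,824 bytes
1,082,932,000,000,000 / 1,073,741,824 = 1,008,559.018 GiB

1,008,559.018 GiB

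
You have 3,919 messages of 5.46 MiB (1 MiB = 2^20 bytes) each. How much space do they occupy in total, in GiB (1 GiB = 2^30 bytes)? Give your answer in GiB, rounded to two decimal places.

20.90 GiB

Total = 3,919 × 5.46 MiB = 21397.74 MiB
= 21397.74 × 1,048,576 bytes = 22,437,156,618.24 bytes
1 GiB = 1,073,741,824 bytes
22,437,156,618.24 / 1,073,741,824 = 20.90 GiB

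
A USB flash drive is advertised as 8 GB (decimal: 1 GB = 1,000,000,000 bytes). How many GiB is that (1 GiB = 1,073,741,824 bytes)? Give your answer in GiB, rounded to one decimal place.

8 GB = 8 × 10^9 bytes = 8,000,000,000 bytes
1 GiB = 2^30 bytes = 1,073,741,824 bytes
8,000,000,000 / 1,073,741,824 = 7.5 GiB

7.5 GiB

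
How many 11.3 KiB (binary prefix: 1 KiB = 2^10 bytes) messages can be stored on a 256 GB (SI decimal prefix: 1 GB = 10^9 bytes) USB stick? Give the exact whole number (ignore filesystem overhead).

22,123,893

Capacity: 256 GB = 256,000,000,000 bytes
Per item: 11.3 KiB = 11,571.2 bytes
⌊256,000,000,000 / 11,571.2⌋ = 22,123,893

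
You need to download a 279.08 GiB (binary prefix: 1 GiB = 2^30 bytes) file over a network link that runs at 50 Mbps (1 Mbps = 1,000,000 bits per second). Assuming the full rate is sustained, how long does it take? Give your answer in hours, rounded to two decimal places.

279.08 GiB = 299,659,868,241.92 bytes = 2,397,278,945,935.36 bits
50 Mbps = 50,000,000 bits/s
time = 2,397,278,945,935.36 / 50,000,000 = 47,945.5789 s
47,945.5789 s / 3600 = 13.32 hours

13.32 hours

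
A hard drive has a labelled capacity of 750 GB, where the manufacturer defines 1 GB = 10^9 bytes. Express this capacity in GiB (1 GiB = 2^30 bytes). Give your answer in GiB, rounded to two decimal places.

750 GB = 750 × 10^9 bytes = 750,000,000,000 bytes
1 GiB = 2^30 bytes = 1,073,741,824 bytes
750,000,000,000 / 1,073,741,824 = 698.49 GiB

698.49 GiB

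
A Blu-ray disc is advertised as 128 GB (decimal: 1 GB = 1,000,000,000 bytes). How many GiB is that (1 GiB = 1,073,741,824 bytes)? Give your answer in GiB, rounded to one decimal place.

128 GB = 128 × 10^9 bytes = 128,000,000,000 bytes
1 GiB = 1,073,741,824 bytes
128,000,000,000 / 1,073,741,824 = 119.2 GiB

119.2 GiB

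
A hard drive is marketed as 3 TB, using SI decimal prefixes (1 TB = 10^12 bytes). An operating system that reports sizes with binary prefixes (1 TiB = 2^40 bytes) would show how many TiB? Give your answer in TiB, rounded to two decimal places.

3 TB = 3 × 10^12 bytes = 3,000,000,000,000 bytes
1 TiB = 2^40 bytes = 1,099,511,627,776 bytes
3,000,000,000,000 / 1,099,511,627,776 = 2.73 TiB

2.73 TiB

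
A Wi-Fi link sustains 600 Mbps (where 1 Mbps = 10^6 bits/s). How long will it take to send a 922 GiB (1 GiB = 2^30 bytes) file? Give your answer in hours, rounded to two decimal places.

922 GiB = 989,989,961,728 bytes = 7,919,919,693,824 bits
600 Mbps = 600,000,000 bits/s
time = 7,919,919,693,824 / 600,000,000 = 13,199.8662 s
13,199.8662 s / 3600 = 3.67 hours

3.67 hours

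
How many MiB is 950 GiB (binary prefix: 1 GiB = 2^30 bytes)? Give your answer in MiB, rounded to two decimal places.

972,800.00 MiB

950 GiB = 950 × 2^30 bytes = 1,020,054,732,800 bytes
1 MiB = 1,048,576 bytes
1,020,054,732,800 / 1,048,576 = 972,800.00 MiB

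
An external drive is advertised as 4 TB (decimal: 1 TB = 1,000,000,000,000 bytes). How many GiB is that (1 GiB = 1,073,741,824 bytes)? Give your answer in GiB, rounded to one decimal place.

3,725.3 GiB

4 TB = 4 × 10^12 bytes = 4,000,000,000,000 bytes
1 GiB = 2^30 bytes = 1,073,741,824 bytes
4,000,000,000,000 / 1,073,741,824 = 3,725.3 GiB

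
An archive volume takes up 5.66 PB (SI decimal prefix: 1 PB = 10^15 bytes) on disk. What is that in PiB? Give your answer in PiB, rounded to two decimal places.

5.03 PiB

5.66 PB × 1,000,000,000,000,000 bytes/PB = 5,660,000,000,000,000 bytes
1 PiB = 1,125,899,906,842,624 bytes
5,660,000,000,000,000 / 1,125,899,906,842,624 = 5.03 PiB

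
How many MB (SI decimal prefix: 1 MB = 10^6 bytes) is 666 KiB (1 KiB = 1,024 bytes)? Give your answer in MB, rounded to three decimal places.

0.682 MB

666 KiB × 1,024 bytes/KiB = 681,984 bytes
1 MB = 1,000,000 bytes
681,984 / 1,000,000 = 0.682 MB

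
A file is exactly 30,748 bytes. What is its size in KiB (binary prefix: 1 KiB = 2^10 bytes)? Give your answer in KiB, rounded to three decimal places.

30.027 KiB

30,748 bytes given.
1 KiB = 2^10 bytes = 1,024 bytes
30,748 / 1,024 = 30.027 KiB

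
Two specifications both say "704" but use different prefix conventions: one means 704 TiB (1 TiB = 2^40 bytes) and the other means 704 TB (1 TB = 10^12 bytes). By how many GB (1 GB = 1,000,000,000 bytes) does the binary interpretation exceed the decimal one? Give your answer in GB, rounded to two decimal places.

704 TiB = 704 × 1,099,511,627,776 = 774,056,185,954,304 bytes
704 TB = 704 × 1,000,000,000,000 = 704,000,000,000,000 bytes
difference = 70,056,185,954,304 bytes
70,056,185,954,304 / 1,000,000,000 = 70,056.19 GB

70,056.19 GB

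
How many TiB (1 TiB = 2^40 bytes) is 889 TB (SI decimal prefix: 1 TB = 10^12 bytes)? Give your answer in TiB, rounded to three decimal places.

889 TB = 889 × 10^12 bytes = 889,000,000,000,000 bytes
1 TiB = 1,099,511,627,776 bytes
889,000,000,000,000 / 1,099,511,627,776 = 808.541 TiB

808.541 TiB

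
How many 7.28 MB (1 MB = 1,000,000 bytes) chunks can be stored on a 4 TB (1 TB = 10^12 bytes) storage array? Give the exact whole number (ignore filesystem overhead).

Capacity: 4 TB = 4,000,000,000,000 bytes
Per item: 7.28 MB = 7,280,000 bytes
⌊4,000,000,000,000 / 7,280,000⌋ = 549,450

549,450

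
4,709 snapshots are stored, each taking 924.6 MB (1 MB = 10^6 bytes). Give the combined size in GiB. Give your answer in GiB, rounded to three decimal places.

4,054.924 GiB

Total = 4,709 × 924.6 MB = 4353941.4 MB
= 4353941.4 × 1,000,000 bytes = 4,353,941,400,000 bytes
1 GiB = 1,073,741,824 bytes
4,353,941,400,000 / 1,073,741,824 = 4,054.924 GiB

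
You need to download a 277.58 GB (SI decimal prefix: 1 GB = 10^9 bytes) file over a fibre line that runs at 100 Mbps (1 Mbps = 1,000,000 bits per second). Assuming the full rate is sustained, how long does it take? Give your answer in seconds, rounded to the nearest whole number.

277.58 GB = 277,580,000,000 bytes = 2,220,640,000,000 bits
100 Mbps = 100,000,000 bits/s
time = 2,220,640,000,000 / 100,000,000 = 22,206 s

22,206 seconds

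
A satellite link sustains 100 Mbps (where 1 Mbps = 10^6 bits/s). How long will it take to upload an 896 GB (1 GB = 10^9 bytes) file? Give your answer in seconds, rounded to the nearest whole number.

896 GB = 896,000,000,000 bytes = 7,168,000,000,000 bits
100 Mbps = 100,000,000 bits/s
time = 7,168,000,000,000 / 100,000,000 = 71,680 s

71,680 seconds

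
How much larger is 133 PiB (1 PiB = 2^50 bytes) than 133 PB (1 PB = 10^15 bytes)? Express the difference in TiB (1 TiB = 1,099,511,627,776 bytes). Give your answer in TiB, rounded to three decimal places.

133 PiB = 133 × 1,125,899,906,842,624 = 149,744,687,610,068,992 bytes
133 PB = 133 × 1,000,000,000,000,000 = 133,000,000,000,000,000 bytes
difference = 16,744,687,610,068,992 bytes
16,744,687,610,068,992 / 1,099,511,627,776 = 15,229.205 TiB

15,229.205 TiB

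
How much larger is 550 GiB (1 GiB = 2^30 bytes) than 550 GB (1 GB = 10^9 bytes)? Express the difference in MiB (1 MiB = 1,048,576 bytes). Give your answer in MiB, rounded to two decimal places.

38,679.13 MiB

550 GiB = 550 × 1,073,741,824 = 590,558,003,200 bytes
550 GB = 550 × 1,000,000,000 = 550,000,000,000 bytes
difference = 40,558,003,200 bytes
40,558,003,200 / 1,048,576 = 38,679.13 MiB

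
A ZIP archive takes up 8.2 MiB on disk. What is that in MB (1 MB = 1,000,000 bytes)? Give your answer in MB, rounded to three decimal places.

8.2 MiB × 1,048,576 bytes/MiB = 8,598,323.2 bytes
1 MB = 1,000,000 bytes
8,598,323.2 / 1,000,000 = 8.598 MB

8.598 MB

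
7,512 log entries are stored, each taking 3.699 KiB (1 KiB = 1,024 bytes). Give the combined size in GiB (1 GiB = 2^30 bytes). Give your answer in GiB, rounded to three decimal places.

Total = 7,512 × 3.699 KiB = 27786.888 KiB
= 27786.888 × 1,024 bytes = 28,453,773.312 bytes
1 GiB = 1,073,741,824 bytes
28,453,773.312 / 1,073,741,824 = 0.026 GiB

0.026 GiB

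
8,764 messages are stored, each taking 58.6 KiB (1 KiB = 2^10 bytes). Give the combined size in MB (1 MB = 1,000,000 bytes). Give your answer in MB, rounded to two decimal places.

525.90 MB

Total = 8,764 × 58.6 KiB = 513570.4 KiB
= 513570.4 × 1,024 bytes = 525,896,089.6 bytes
1 MB = 1,000,000 bytes
525,896,089.6 / 1,000,000 = 525.90 MB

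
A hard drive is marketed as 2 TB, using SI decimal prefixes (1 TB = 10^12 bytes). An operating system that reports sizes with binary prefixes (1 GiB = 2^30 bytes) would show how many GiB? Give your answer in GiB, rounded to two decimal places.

2 TB = 2 × 10^12 bytes = 2,000,000,000,000 bytes
1 GiB = 2^30 bytes = 1,073,741,824 bytes
2,000,000,000,000 / 1,073,741,824 = 1,862.65 GiB

1,862.65 GiB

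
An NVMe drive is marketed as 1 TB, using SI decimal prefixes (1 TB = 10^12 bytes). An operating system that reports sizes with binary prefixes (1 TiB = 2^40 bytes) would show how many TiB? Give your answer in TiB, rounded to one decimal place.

0.9 TiB

1 TB × 1,000,000,000,000 bytes/TB = 1,000,000,000,000 bytes
1 TiB = 1,099,511,627,776 bytes
1,000,000,000,000 / 1,099,511,627,776 = 0.9 TiB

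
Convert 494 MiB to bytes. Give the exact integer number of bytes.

517,996,544 bytes

494 × 1,048,576 = 517,996,544 bytes  (1 MiB = 2^20 bytes)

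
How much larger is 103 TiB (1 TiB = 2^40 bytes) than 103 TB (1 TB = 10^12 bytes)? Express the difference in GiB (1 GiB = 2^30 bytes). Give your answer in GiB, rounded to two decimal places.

103 TiB = 103 × 1,099,511,627,776 = 113,249,697,660,928 bytes
103 TB = 103 × 1,000,000,000,000 = 103,000,000,000,000 bytes
difference = 10,249,697,660,928 bytes
10,249,697,660,928 / 1,073,741,824 = 9,545.77 GiB

9,545.77 GiB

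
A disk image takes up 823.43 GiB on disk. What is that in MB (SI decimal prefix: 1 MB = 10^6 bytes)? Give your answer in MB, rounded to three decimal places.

884,151.230 MB

823.43 GiB = 823.43 × 2^30 bytes = 884,151,230,136.32 bytes
1 MB = 1,000,000 bytes
884,151,230,136.32 / 1,000,000 = 884,151.230 MB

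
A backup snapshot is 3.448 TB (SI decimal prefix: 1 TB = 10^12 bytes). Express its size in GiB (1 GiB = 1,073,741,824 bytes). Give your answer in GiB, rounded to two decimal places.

3.448 TB = 3.448 × 10^12 bytes = 3,448,000,000,000 bytes
1 GiB = 1,073,741,824 bytes
3,448,000,000,000 / 1,073,741,824 = 3,211.20 GiB

3,211.20 GiB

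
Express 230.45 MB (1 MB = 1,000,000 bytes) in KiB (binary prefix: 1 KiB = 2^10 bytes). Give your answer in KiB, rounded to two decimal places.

230.45 MB = 230.45 × 10^6 bytes = 230,450,000 bytes
1 KiB = 2^10 bytes = 1,024 bytes
230,450,000 / 1,024 = 225,048.83 KiB

225,048.83 KiB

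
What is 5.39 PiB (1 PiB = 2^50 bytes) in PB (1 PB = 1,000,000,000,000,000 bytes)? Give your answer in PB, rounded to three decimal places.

6.069 PB

5.39 PiB × 1,125,899,906,842,624 bytes/PiB = 6,068,600,497,881,743.36 bytes
1 PB = 1,000,000,000,000,000 bytes
6,068,600,497,881,743.36 / 1,000,000,000,000,000 = 6.069 PB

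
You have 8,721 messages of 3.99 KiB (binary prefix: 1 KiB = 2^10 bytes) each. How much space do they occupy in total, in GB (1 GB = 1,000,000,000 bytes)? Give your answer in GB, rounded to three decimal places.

Total = 8,721 × 3.99 KiB = 34796.79 KiB
= 34796.79 × 1,024 bytes = 35,631,912.96 bytes
1 GB = 1,000,000,000 bytes
35,631,912.96 / 1,000,000,000 = 0.036 GB

0.036 GB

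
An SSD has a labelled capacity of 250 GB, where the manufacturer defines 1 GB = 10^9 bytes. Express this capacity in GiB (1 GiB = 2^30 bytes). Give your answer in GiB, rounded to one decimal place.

232.8 GiB

250 GB = 250 × 10^9 bytes = 250,000,000,000 bytes
1 GiB = 1,073,741,824 bytes
250,000,000,000 / 1,073,741,824 = 232.8 GiB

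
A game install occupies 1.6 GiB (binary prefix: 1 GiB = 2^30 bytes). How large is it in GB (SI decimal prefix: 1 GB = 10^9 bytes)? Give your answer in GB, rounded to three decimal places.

1.6 GiB = 1.6 × 2^30 bytes = 1,717,986,918.4 bytes
1 GB = 1,000,000,000 bytes
1,717,986,918.4 / 1,000,000,000 = 1.718 GB

1.718 GB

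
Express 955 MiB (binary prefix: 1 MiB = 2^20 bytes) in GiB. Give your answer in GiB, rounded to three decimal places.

0.933 GiB

955 MiB × 1,048,576 bytes/MiB = 1,001,390,080 bytes
1 GiB = 2^30 bytes = 1,073,741,824 bytes
1,001,390,080 / 1,073,741,824 = 0.933 GiB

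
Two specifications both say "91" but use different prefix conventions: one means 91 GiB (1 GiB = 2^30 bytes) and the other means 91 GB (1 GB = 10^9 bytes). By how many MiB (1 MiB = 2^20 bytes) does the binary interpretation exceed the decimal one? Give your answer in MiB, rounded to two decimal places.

6,399.64 MiB

91 GiB = 91 × 1,073,741,824 = 97,710,505,984 bytes
91 GB = 91 × 1,000,000,000 = 91,000,000,000 bytes
difference = 6,710,505,984 bytes
6,710,505,984 / 1,048,576 = 6,399.64 MiB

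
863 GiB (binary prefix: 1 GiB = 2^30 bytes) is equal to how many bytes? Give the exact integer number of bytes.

926,639,194,112 bytes

863 × 1,073,741,824 = 926,639,194,112 bytes  (1 GiB = 2^30 bytes)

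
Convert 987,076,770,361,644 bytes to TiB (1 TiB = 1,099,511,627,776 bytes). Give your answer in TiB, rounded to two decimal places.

987,076,770,361,644 bytes given.
1 TiB = 2^40 bytes = 1,099,511,627,776 bytes
987,076,770,361,644 / 1,099,511,627,776 = 897.74 TiB

897.74 TiB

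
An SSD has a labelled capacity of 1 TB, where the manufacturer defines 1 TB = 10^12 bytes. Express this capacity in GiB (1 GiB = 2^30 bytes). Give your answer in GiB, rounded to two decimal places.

931.32 GiB

1 TB × 1,000,000,000,000 bytes/TB = 1,000,000,000,000 bytes
1 GiB = 1,073,741,824 bytes
1,000,000,000,000 / 1,073,741,824 = 931.32 GiB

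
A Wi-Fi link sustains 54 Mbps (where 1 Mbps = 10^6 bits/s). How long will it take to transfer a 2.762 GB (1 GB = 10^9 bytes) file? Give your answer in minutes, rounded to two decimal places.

6.82 minutes

2.762 GB = 2,762,000,000 bytes = 22,096,000,000 bits
54 Mbps = 54,000,000 bits/s
time = 22,096,000,000 / 54,000,000 = 409.185 s
409.185 s / 60 = 6.82 minutes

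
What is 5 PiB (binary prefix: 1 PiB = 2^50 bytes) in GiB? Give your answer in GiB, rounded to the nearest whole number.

5,242,880 GiB

5 PiB = 5 × 2^50 bytes = 5,629,499,534,213,120 bytes
1 GiB = 2^30 bytes = 1,073,741,824 bytes
5,629,499,534,213,120 / 1,073,741,824 = 5,242,880 GiB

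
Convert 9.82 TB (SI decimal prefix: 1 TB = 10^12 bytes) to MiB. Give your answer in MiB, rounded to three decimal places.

9,365,081.787 MiB

9.82 TB = 9.82 × 10^12 bytes = 9,820,000,000,000 bytes
1 MiB = 1,048,576 bytes
9,820,000,000,000 / 1,048,576 = 9,365,081.787 MiB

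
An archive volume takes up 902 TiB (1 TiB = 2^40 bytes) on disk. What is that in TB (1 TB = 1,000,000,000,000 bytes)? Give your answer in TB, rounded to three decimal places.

991.759 TB

902 TiB × 1,099,511,627,776 bytes/TiB = 991,759,488,253,952 bytes
1 TB = 1,000,000,000,000 bytes
991,759,488,253,952 / 1,000,000,000,000 = 991.759 TB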